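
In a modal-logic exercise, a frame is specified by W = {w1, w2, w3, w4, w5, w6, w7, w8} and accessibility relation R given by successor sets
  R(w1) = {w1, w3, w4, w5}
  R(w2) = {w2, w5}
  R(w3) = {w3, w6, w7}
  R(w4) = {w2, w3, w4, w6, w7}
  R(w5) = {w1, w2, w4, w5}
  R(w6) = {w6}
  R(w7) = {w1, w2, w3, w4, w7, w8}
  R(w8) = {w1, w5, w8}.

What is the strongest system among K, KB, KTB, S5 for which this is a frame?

Symmetric (axiom B): no — w1 R w3 but not w3 R w1.
Reflexive (axiom T): yes — every world is R-related to itself.
Euclidean (axiom 5): no — w1 R w3 and w1 R w4, but not w3 R w4.
So F validates K; KB would additionally require R to be symmetric. The strongest is K.

K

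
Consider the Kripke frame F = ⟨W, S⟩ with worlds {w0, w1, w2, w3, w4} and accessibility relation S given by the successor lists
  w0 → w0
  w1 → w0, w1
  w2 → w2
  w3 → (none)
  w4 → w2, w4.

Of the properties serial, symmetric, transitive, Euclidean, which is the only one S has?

transitive

Serial: no — w3 has no S-successor.
Symmetric: no — w1 S w0 but not w0 S w1.
Transitive: yes — every two-step S-path is closed by a direct edge.
Euclidean: no — w1 S w0 and w1 S w1, but not w0 S w1.
Only transitive holds.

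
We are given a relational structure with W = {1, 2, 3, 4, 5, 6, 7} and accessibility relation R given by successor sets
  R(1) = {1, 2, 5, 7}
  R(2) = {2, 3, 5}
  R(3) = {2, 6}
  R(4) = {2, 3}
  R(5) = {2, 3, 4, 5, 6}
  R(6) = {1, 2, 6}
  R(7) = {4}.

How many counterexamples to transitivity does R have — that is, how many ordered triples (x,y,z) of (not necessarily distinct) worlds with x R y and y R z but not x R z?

20

Enumerating: (1,2,3), (1,5,3), (1,5,4), (1,5,6), (1,7,4), (2,3,6), (2,5,4), (2,5,6), (3,2,3), (3,2,5), (3,6,1), (4,2,5), … and 8 more.
Total: 20.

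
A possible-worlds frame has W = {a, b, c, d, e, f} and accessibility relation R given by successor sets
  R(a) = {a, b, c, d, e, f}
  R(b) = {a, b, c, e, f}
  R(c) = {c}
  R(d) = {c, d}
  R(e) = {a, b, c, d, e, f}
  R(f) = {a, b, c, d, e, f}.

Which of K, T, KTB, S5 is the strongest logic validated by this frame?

Reflexive (axiom T): yes — every world is R-related to itself.
Symmetric (axiom B): no — a R c but not c R a.
Euclidean (axiom 5): no — a R b and a R d, but not b R d.
So F validates K, T; KTB would additionally require R to be symmetric. The strongest is T.

T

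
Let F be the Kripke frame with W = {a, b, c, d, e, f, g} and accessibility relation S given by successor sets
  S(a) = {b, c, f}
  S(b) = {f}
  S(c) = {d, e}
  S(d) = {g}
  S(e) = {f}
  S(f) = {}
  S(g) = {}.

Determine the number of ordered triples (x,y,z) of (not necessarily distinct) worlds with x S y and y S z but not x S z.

4

Enumerating: (a,c,d), (a,c,e), (c,d,g), (c,e,f).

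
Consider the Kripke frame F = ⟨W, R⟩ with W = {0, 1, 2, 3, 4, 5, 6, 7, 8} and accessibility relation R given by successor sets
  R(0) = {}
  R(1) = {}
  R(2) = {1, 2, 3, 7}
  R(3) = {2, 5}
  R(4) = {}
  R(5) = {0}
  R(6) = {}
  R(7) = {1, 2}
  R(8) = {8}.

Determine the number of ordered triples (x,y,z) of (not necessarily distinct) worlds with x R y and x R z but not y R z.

15

Enumerating: (2,1,1), (2,1,2), (2,1,3), (2,1,7), (2,3,1), (2,3,3), (2,3,7), (2,7,3), (2,7,7), (3,2,5), (3,5,2), (3,5,5), (5,0,0), (7,1,1), (7,1,2).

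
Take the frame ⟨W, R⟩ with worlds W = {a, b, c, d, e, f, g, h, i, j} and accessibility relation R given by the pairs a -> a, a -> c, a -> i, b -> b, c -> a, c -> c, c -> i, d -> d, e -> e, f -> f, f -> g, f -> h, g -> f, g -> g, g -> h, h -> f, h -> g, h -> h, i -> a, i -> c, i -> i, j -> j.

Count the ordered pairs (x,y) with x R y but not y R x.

R is symmetric; there are no such tuples.

0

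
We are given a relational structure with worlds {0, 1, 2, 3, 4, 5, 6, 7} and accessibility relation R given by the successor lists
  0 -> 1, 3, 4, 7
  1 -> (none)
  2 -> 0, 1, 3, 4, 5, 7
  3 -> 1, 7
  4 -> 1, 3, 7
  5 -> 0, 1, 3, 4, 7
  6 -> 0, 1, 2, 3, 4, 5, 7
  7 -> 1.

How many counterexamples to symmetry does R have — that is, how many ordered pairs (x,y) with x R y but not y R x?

28

Enumerating: (0,1), (0,3), (0,4), (0,7), (2,0), (2,1), (2,3), (2,4), (2,5), (2,7), (3,1), (3,7), … and 16 more.
Total: 28.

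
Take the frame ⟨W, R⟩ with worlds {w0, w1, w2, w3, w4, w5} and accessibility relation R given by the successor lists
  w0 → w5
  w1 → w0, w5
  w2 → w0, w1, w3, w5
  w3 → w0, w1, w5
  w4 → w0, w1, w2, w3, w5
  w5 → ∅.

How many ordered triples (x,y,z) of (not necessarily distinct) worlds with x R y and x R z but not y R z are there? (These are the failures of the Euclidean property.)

35

Enumerating: (w0,w5,w5), (w1,w0,w0), (w1,w5,w0), (w1,w5,w5), (w2,w0,w0), (w2,w0,w1), (w2,w0,w3), (w2,w1,w1), (w2,w1,w3), (w2,w3,w3), (w2,w5,w0), (w2,w5,w1), … and 23 more.
Total: 35.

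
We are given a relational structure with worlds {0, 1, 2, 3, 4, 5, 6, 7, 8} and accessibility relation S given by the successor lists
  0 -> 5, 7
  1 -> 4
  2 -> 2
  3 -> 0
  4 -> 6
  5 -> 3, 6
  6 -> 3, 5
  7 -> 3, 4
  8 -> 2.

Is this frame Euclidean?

No

Euclidean: no — 0 S 5 and 0 S 7, but not 5 S 7.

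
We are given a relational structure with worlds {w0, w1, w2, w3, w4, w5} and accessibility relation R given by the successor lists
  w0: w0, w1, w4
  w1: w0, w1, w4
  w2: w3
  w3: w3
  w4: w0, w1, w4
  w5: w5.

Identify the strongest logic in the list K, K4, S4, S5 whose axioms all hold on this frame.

Transitive (axiom 4): yes — every two-step R-path is closed by a direct edge.
Reflexive (axiom T): no — w2 is not related to itself.
Euclidean (axiom 5): yes — any two successors of a common world are R-related.
So F validates K, K4; S4 would additionally require R to be reflexive. The strongest is K4.

K4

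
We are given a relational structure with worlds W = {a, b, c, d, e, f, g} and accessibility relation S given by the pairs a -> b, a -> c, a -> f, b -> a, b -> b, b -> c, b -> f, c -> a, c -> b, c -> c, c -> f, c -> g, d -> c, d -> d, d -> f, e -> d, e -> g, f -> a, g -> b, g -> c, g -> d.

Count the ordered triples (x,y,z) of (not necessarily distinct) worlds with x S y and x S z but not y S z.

27

Enumerating: (a,f,b), (a,f,c), (a,f,f), (b,a,a), (b,f,b), (b,f,c), (b,f,f), (c,a,a), (c,a,g), (c,b,g), (c,f,b), (c,f,c), … and 15 more.
Total: 27.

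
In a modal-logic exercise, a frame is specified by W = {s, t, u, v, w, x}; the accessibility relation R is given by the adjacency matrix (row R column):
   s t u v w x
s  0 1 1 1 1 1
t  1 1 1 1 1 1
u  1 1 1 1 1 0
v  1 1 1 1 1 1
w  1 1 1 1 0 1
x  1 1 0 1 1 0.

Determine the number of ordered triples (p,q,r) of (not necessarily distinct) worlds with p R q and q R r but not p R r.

22

Enumerating: (s,t,s), (s,u,s), (s,v,s), (s,w,s), (s,x,s), (u,s,x), (u,t,x), (u,v,x), (u,w,x), (w,s,w), (w,t,w), (w,u,w), … and 10 more.
Total: 22.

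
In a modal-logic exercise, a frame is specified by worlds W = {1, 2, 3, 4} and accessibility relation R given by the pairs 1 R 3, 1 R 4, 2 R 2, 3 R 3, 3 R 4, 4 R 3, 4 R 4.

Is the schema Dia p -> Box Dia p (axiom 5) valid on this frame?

Yes

Axiom 5 corresponds to the accessibility relation being Euclidean.
Euclidean: yes — any two successors of a common world are R-related.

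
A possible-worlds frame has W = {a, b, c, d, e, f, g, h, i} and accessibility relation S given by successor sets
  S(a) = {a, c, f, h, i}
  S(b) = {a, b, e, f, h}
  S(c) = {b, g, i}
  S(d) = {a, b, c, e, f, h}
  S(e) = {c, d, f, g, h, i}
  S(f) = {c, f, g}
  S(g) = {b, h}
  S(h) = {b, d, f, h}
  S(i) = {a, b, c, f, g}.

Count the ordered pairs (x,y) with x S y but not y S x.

Enumerating: (a,c), (a,f), (a,h), (b,a), (b,e), (b,f), (c,b), (c,g), (d,a), (d,b), (d,c), (d,f), … and 13 more.
Total: 25.

25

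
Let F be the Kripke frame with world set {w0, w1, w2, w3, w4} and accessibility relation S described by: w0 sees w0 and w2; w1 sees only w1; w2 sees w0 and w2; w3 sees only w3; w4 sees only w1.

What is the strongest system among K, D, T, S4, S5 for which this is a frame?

Serial (axiom D): yes — every world has a successor (e.g. w0 S w0).
Reflexive (axiom T): no — w4 is not related to itself.
Transitive (axiom 4): yes — every two-step S-path is closed by a direct edge.
Euclidean (axiom 5): yes — any two successors of a common world are S-related.
So F validates K, D; T would additionally require S to be reflexive. The strongest is D.

D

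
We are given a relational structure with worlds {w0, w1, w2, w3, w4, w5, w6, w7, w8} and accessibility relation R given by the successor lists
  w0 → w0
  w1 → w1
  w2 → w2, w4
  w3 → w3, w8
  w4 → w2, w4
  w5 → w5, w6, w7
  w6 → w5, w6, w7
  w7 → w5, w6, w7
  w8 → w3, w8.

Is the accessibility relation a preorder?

Reflexive: yes — every world is R-related to itself.
Transitive: yes — every two-step R-path is closed by a direct edge.
So R is a preorder.

Yes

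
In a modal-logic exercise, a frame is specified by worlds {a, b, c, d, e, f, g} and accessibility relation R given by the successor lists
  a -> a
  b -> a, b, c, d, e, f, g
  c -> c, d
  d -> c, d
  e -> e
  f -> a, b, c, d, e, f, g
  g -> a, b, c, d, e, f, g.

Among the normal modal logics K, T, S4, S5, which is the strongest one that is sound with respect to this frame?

Reflexive (axiom T): yes — every world is R-related to itself.
Transitive (axiom 4): yes — every two-step R-path is closed by a direct edge.
Euclidean (axiom 5): no — b R a and b R c, but not a R c.
So F validates K, T, S4; S5 would additionally require R to be Euclidean. The strongest is S4.

S4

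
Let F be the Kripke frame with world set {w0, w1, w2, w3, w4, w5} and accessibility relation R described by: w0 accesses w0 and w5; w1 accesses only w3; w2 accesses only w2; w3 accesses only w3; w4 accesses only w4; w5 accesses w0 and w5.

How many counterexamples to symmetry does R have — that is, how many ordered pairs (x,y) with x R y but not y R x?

1

Enumerating: (w1,w3).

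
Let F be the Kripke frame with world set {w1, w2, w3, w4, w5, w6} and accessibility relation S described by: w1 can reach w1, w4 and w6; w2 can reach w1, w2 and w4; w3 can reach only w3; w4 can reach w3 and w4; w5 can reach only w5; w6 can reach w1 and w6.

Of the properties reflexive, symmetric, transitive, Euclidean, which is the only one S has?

Reflexive: yes — every world is S-related to itself.
Symmetric: no — w1 S w4 but not w4 S w1.
Transitive: no — w1 S w4 and w4 S w3, but not w1 S w3.
Euclidean: no — w1 S w4 and w1 S w6, but not w4 S w6.
Only reflexive holds.

reflexive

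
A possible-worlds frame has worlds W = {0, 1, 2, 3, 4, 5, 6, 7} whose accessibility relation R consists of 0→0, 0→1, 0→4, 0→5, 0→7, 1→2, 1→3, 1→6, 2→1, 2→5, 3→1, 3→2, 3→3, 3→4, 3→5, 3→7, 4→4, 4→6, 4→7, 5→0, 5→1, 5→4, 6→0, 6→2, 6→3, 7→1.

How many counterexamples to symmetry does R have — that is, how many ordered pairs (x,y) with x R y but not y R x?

17

Enumerating: (0,1), (0,4), (0,7), (1,6), (2,5), (3,2), (3,4), (3,5), (3,7), (4,6), (4,7), (5,1), (5,4), (6,0), (6,2), (6,3), (7,1).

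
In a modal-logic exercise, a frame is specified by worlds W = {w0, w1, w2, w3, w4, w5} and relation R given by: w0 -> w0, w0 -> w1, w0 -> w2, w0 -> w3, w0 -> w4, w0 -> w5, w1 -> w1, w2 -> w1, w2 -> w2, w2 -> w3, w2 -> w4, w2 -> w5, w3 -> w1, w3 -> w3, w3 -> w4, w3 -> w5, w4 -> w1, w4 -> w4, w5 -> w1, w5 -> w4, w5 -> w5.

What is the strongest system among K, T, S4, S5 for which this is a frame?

Reflexive (axiom T): yes — every world is R-related to itself.
Transitive (axiom 4): yes — every two-step R-path is closed by a direct edge.
Euclidean (axiom 5): no — w0 R w1 and w0 R w2, but not w1 R w2.
So F validates K, T, S4; S5 would additionally require R to be Euclidean. The strongest is S4.

S4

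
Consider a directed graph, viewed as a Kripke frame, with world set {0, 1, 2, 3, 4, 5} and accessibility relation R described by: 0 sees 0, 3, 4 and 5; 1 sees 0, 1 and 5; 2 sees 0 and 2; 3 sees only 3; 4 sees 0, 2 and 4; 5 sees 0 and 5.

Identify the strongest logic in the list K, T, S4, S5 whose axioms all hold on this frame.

T

Reflexive (axiom T): yes — every world is R-related to itself.
Transitive (axiom 4): no — 0 R 4 and 4 R 2, but not 0 R 2.
Euclidean (axiom 5): no — 0 R 3 and 0 R 4, but not 3 R 4.
So F validates K, T; S4 would additionally require R to be transitive. The strongest is T.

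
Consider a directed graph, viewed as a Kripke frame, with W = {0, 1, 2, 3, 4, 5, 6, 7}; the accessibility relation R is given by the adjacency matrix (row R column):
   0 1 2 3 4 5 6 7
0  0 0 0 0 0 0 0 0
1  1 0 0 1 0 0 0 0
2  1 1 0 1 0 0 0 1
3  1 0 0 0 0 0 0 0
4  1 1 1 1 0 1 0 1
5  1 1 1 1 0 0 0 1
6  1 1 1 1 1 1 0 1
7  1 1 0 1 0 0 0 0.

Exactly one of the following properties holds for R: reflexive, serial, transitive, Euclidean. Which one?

transitive

Reflexive: no — 0 is not related to itself.
Serial: no — 0 has no R-successor.
Transitive: yes — every two-step R-path is closed by a direct edge.
Euclidean: no — 1 R 0 and 1 R 3, but not 0 R 3.
Only transitive holds.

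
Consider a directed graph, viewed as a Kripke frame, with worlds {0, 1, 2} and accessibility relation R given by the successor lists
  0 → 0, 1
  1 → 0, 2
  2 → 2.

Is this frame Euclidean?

Euclidean: no — 1 R 0 and 1 R 2, but not 0 R 2.

No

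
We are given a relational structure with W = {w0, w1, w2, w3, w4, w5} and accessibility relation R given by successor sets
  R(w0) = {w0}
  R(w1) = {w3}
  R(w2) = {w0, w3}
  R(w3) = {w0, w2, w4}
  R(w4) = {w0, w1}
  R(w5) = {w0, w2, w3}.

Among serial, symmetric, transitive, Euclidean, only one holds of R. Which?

Serial: yes — every world has a successor (e.g. w0 R w0).
Symmetric: no — w1 R w3 but not w3 R w1.
Transitive: no — w1 R w3 and w3 R w0, but not w1 R w0.
Euclidean: no — w2 R w0 and w2 R w3, but not w0 R w3.
Only serial holds.

serial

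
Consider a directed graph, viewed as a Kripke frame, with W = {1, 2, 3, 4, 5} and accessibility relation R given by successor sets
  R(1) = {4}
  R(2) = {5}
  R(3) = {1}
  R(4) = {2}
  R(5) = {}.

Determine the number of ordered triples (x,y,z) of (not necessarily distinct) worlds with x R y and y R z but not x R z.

Enumerating: (1,4,2), (3,1,4), (4,2,5).

3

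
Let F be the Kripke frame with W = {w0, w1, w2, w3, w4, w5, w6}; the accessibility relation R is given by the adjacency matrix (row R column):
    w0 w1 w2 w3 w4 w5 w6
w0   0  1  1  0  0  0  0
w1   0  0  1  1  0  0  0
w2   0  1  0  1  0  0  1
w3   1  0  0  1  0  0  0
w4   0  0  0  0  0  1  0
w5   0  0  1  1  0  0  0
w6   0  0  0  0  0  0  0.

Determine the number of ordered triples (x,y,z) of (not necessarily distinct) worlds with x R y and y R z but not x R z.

15

Enumerating: (w0,w1,w3), (w0,w2,w3), (w0,w2,w6), (w1,w2,w1), (w1,w2,w6), (w1,w3,w0), (w2,w1,w2), (w2,w3,w0), (w3,w0,w1), (w3,w0,w2), (w4,w5,w2), (w4,w5,w3), (w5,w2,w1), (w5,w2,w6), (w5,w3,w0).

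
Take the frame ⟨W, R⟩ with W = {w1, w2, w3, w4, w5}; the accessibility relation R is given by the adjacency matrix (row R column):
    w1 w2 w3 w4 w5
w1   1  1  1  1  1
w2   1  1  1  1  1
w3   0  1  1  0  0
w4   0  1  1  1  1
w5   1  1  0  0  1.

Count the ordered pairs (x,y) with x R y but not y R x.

4

Enumerating: (w1,w3), (w1,w4), (w4,w3), (w4,w5).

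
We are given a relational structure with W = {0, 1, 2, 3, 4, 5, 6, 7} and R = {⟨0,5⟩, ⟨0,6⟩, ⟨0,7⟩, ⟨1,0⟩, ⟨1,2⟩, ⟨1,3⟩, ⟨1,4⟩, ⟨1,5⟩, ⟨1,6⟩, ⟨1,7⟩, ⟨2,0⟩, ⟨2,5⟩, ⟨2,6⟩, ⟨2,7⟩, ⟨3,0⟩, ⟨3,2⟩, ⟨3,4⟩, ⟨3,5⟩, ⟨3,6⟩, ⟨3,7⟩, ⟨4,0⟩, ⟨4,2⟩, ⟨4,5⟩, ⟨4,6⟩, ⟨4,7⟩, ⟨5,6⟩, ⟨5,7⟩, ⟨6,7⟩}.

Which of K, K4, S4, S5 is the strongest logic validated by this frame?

K4

Transitive (axiom 4): yes — every two-step R-path is closed by a direct edge.
Reflexive (axiom T): no — 0 is not related to itself.
Euclidean (axiom 5): no — 0 R 6 and 0 R 5, but not 6 R 5.
So F validates K, K4; S4 would additionally require R to be reflexive. The strongest is K4.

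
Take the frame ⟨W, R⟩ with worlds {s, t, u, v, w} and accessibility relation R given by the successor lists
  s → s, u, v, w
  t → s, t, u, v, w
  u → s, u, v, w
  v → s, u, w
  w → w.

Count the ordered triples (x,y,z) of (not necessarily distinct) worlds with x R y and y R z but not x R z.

2

Enumerating: (v,s,v), (v,u,v).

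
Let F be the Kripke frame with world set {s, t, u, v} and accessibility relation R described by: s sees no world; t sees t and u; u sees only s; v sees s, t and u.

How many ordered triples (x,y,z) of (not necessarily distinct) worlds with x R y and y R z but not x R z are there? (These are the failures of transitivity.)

1

Enumerating: (t,u,s).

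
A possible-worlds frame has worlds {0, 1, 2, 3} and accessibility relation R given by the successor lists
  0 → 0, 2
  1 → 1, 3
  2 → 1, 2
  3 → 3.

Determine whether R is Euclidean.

Euclidean: no — 0 R 2 and 0 R 0, but not 2 R 0.

No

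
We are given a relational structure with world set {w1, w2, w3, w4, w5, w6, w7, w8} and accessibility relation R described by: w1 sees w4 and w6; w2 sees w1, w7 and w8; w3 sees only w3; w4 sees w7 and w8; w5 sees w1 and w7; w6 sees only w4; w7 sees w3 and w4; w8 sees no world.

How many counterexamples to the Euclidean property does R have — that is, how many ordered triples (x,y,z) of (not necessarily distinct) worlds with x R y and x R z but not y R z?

24

Enumerating: (w1,w4,w4), (w1,w4,w6), (w1,w6,w6), (w2,w1,w1), (w2,w1,w7), (w2,w1,w8), (w2,w7,w1), (w2,w7,w7), (w2,w7,w8), (w2,w8,w1), (w2,w8,w7), (w2,w8,w8), … and 12 more.
Total: 24.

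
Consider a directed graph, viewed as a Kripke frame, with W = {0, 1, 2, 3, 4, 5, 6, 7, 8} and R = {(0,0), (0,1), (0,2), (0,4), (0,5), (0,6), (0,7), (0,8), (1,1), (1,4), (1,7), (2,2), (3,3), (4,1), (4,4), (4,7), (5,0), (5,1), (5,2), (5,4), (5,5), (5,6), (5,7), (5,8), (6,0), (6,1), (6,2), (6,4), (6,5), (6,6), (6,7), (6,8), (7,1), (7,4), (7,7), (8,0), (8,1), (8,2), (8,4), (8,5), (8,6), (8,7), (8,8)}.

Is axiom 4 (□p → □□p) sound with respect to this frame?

Yes

Axiom 4 corresponds to the accessibility relation being transitive.
Transitive: yes — every two-step R-path is closed by a direct edge.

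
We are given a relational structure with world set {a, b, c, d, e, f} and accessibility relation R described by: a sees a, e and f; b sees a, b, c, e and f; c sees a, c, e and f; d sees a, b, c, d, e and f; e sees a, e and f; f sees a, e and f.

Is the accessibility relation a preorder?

Yes

Reflexive: yes — every world is R-related to itself.
Transitive: yes — every two-step R-path is closed by a direct edge.
So R is a preorder.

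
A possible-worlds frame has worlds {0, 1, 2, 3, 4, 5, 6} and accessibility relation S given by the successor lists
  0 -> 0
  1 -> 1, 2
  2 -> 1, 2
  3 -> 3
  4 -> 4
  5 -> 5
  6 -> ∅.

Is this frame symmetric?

Symmetric: yes — every pair in S has its reverse in S.

Yes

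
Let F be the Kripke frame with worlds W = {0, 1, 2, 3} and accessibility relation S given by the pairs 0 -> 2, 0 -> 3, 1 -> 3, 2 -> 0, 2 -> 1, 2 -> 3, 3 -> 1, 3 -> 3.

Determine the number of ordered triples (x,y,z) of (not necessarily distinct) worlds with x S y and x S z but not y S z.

8

Enumerating: (0,2,2), (0,3,2), (2,0,0), (2,0,1), (2,1,0), (2,1,1), (2,3,0), (3,1,1).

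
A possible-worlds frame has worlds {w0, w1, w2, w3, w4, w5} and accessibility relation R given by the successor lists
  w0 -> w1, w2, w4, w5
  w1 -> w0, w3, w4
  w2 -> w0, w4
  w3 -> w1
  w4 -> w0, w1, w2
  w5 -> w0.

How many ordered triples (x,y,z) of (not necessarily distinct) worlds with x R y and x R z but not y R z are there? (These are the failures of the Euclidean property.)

Enumerating: (w0,w1,w1), (w0,w1,w2), (w0,w1,w5), (w0,w2,w1), (w0,w2,w2), (w0,w2,w5), (w0,w4,w4), (w0,w4,w5), (w0,w5,w1), (w0,w5,w2), (w0,w5,w4), (w0,w5,w5), … and 16 more.
Total: 28.

28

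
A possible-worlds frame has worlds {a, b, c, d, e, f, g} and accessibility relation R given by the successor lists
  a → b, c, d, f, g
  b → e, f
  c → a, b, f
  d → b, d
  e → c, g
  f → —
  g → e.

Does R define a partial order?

No

Reflexive: no — a is not related to itself.
Transitive: no — a R b and b R e, but not a R e.
Antisymmetric: no — a R c and c R a with a ≠ c.
So R is not a partial order.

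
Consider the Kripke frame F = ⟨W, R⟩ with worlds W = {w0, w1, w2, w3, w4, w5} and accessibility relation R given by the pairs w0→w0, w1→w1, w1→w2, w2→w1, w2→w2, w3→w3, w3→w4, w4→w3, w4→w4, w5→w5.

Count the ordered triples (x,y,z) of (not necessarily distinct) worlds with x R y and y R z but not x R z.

R is transitive; there are no such tuples.

0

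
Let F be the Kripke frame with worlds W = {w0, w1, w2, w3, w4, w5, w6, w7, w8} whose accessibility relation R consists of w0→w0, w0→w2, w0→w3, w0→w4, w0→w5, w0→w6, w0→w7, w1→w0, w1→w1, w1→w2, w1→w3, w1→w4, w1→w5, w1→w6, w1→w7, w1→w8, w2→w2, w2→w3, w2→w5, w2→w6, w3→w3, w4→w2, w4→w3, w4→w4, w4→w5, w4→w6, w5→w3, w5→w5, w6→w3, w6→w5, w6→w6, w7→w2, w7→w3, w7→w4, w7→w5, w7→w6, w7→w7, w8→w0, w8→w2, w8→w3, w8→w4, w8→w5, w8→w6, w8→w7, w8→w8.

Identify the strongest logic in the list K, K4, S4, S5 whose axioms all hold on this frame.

S4

Transitive (axiom 4): yes — every two-step R-path is closed by a direct edge.
Reflexive (axiom T): yes — every world is R-related to itself.
Euclidean (axiom 5): no — w0 R w2 and w0 R w4, but not w2 R w4.
So F validates K, K4, S4; S5 would additionally require R to be Euclidean. The strongest is S4.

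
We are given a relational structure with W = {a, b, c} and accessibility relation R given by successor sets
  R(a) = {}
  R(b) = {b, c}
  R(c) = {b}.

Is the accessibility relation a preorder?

No

Reflexive: no — a is not related to itself.
Transitive: no — c R b and b R c, but not c R c.
So R is not a preorder.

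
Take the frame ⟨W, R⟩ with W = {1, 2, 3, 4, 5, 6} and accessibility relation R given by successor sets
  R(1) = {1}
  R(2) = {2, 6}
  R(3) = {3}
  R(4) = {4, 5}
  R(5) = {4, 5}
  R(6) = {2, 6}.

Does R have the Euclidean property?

Yes

Euclidean: yes — any two successors of a common world are R-related.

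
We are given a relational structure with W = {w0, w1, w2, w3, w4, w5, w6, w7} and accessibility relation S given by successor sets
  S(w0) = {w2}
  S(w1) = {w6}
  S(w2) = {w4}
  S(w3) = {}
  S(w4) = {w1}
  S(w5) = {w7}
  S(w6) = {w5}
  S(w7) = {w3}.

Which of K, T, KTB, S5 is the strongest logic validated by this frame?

Reflexive (axiom T): no — w0 is not related to itself.
Symmetric (axiom B): no — w0 S w2 but not w2 S w0.
Euclidean (axiom 5): no — w0 S w2 and w0 S w2, but not w2 S w2.
So F validates K; T would additionally require S to be reflexive. The strongest is K.

K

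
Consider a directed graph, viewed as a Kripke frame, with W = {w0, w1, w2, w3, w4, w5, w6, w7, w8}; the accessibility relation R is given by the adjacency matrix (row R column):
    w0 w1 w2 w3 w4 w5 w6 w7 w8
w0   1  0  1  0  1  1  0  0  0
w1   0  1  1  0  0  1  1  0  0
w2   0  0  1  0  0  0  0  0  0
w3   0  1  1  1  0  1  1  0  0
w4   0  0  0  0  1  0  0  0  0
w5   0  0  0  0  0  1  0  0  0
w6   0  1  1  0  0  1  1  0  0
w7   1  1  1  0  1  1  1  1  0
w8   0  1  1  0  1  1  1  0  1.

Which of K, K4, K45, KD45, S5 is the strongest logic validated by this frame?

K4

Transitive (axiom 4): yes — every two-step R-path is closed by a direct edge.
Euclidean (axiom 5): no — w0 R w2 and w0 R w4, but not w2 R w4.
Serial (axiom D): yes — every world has a successor (e.g. w0 R w0).
Reflexive (axiom T): yes — every world is R-related to itself.
So F validates K, K4; K45 would additionally require R to be Euclidean. The strongest is K4.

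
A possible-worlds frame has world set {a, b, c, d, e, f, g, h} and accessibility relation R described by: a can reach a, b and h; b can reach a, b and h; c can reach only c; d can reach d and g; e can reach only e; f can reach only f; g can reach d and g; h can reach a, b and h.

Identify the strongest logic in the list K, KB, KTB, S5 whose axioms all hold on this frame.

Symmetric (axiom B): yes — every pair in R has its reverse in R.
Reflexive (axiom T): yes — every world is R-related to itself.
Euclidean (axiom 5): yes — any two successors of a common world are R-related.
So F validates K, KB, KTB, S5. The strongest is S5.

S5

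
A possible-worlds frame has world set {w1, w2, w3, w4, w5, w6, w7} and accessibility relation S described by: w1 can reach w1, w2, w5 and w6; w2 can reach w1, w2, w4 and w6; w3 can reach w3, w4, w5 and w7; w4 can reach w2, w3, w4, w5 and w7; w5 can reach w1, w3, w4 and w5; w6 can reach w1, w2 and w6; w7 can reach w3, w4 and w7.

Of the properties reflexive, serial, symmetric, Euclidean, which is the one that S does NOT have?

Reflexive: yes — every world is S-related to itself.
Serial: yes — every world has a successor (e.g. w1 S w1).
Symmetric: yes — every pair in S has its reverse in S.
Euclidean: no — w1 S w2 and w1 S w5, but not w2 S w5.
Only Euclidean fails.

Euclidean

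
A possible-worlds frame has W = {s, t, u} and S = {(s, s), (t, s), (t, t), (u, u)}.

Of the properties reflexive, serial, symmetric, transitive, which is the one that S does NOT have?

symmetric

Reflexive: yes — every world is S-related to itself.
Serial: yes — every world has a successor (e.g. s S s).
Symmetric: no — t S s but not s S t.
Transitive: yes — every two-step S-path is closed by a direct edge.
Only symmetric fails.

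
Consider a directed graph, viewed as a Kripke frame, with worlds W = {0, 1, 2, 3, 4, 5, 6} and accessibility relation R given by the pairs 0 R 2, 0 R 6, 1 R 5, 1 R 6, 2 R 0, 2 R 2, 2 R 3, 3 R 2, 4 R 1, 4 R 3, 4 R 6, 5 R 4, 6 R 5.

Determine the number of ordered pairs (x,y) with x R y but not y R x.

8

Enumerating: (0,6), (1,5), (1,6), (4,1), (4,3), (4,6), (5,4), (6,5).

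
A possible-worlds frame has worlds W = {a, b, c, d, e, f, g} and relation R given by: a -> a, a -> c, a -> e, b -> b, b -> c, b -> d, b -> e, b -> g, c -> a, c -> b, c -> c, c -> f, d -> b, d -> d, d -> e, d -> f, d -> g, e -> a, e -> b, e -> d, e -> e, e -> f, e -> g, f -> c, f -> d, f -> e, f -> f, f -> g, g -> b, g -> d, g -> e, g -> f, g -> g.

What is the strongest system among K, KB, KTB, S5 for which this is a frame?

Symmetric (axiom B): yes — every pair in R has its reverse in R.
Reflexive (axiom T): yes — every world is R-related to itself.
Euclidean (axiom 5): no — a R c and a R e, but not c R e.
So F validates K, KB, KTB; S5 would additionally require R to be Euclidean. The strongest is KTB.

KTB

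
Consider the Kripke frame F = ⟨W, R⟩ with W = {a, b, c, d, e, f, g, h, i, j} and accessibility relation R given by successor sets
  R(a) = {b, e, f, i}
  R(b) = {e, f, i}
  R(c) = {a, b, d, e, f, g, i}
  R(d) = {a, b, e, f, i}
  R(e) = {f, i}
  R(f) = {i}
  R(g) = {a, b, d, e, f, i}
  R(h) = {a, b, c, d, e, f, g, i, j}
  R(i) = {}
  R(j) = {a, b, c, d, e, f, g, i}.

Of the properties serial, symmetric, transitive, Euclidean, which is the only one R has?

transitive

Serial: no — i has no R-successor.
Symmetric: no — a R b but not b R a.
Transitive: yes — every two-step R-path is closed by a direct edge.
Euclidean: no — a R e and a R b, but not e R b.
Only transitive holds.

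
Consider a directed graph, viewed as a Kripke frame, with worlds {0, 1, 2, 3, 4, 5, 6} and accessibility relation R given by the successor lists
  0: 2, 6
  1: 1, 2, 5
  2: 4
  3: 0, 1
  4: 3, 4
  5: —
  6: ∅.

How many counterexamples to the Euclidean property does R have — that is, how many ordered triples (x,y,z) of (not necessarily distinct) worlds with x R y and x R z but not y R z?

15

Enumerating: (0,2,2), (0,2,6), (0,6,2), (0,6,6), (1,2,1), (1,2,2), (1,2,5), (1,5,1), (1,5,2), (1,5,5), (3,0,0), (3,0,1), (3,1,0), (4,3,3), (4,3,4).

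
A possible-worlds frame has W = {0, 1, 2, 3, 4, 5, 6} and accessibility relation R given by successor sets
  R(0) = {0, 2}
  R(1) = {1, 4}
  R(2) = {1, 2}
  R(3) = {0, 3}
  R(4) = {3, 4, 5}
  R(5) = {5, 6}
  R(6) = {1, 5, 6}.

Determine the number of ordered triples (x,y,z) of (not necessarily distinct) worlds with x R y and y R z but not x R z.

Enumerating: (0,2,1), (1,4,3), (1,4,5), (2,1,4), (3,0,2), (4,3,0), (4,5,6), (5,6,1), (6,1,4).

9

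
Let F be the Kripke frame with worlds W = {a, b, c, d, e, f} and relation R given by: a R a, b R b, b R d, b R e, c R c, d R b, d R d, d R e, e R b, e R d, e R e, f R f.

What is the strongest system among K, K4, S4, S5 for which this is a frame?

Transitive (axiom 4): yes — every two-step R-path is closed by a direct edge.
Reflexive (axiom T): yes — every world is R-related to itself.
Euclidean (axiom 5): yes — any two successors of a common world are R-related.
So F validates K, K4, S4, S5. The strongest is S5.

S5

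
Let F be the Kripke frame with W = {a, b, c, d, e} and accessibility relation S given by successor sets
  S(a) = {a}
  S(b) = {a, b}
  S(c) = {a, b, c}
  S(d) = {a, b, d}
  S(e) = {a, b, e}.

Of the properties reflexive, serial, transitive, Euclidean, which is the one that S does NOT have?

Reflexive: yes — every world is S-related to itself.
Serial: yes — every world has a successor (e.g. a S a).
Transitive: yes — every two-step S-path is closed by a direct edge.
Euclidean: no — c S a and c S b, but not a S b.
Only Euclidean fails.

Euclidean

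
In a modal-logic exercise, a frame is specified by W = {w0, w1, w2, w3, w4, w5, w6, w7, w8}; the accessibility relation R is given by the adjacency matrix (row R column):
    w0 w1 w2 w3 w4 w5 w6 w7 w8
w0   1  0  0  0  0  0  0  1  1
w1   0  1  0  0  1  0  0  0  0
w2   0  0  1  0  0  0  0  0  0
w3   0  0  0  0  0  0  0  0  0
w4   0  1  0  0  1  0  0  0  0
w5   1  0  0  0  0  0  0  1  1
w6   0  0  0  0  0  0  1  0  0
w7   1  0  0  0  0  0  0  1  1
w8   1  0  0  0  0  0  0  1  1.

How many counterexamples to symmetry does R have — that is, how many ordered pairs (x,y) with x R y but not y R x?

3

Enumerating: (w5,w0), (w5,w7), (w5,w8).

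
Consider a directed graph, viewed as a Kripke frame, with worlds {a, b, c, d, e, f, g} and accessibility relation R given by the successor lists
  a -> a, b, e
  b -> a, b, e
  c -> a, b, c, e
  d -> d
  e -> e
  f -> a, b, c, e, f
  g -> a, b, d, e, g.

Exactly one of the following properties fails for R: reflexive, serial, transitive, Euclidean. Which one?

Reflexive: yes — every world is R-related to itself.
Serial: yes — every world has a successor (e.g. a R a).
Transitive: yes — every two-step R-path is closed by a direct edge.
Euclidean: no — a R e and a R b, but not e R b.
Only Euclidean fails.

Euclidean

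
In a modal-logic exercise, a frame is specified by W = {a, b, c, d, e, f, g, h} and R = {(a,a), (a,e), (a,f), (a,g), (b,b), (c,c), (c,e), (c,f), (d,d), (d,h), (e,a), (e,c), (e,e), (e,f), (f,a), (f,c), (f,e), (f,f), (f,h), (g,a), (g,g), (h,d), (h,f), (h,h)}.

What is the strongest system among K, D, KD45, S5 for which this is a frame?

Serial (axiom D): yes — every world has a successor (e.g. a R a).
Euclidean (axiom 5): no — a R e and a R g, but not e R g.
Transitive (axiom 4): no — a R e and e R c, but not a R c.
Reflexive (axiom T): yes — every world is R-related to itself.
So F validates K, D; KD45 would additionally require R to be Euclidean and transitive. The strongest is D.

D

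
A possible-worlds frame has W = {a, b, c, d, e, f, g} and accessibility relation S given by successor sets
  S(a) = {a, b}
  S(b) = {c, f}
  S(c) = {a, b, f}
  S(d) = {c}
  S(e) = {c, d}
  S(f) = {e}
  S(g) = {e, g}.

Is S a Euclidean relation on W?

Euclidean: no — b S f and b S c, but not f S c.

No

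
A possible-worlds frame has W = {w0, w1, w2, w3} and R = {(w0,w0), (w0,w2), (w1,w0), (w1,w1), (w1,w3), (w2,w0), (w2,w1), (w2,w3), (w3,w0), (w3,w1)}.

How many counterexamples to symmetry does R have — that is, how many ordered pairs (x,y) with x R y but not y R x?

Enumerating: (w1,w0), (w2,w1), (w2,w3), (w3,w0).

4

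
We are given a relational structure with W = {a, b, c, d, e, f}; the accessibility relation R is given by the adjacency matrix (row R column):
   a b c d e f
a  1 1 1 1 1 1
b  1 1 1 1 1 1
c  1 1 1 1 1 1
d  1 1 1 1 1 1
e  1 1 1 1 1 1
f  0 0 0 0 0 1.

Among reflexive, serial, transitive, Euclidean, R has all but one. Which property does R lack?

Reflexive: yes — every world is R-related to itself.
Serial: yes — every world has a successor (e.g. a R a).
Transitive: yes — every two-step R-path is closed by a direct edge.
Euclidean: no — a R f and a R b, but not f R b.
Only Euclidean fails.

Euclidean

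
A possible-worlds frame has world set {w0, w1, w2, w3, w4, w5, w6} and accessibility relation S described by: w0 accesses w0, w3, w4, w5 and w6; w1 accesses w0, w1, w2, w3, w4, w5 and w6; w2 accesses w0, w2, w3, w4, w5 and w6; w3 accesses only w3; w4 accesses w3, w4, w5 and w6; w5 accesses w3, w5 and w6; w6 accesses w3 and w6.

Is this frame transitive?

Transitive: yes — every two-step S-path is closed by a direct edge.

Yes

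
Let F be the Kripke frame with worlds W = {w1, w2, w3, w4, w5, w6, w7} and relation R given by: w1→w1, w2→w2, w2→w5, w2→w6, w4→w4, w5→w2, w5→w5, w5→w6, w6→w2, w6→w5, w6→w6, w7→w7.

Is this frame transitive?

Yes

Transitive: yes — every two-step R-path is closed by a direct edge.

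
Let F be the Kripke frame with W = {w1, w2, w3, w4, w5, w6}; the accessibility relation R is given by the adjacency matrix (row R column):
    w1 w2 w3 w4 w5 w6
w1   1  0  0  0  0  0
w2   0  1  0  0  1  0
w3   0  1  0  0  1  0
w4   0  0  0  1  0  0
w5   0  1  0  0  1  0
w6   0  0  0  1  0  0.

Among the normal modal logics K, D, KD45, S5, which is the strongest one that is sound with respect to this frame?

Serial (axiom D): yes — every world has a successor (e.g. w1 R w1).
Euclidean (axiom 5): yes — any two successors of a common world are R-related.
Transitive (axiom 4): yes — every two-step R-path is closed by a direct edge.
Reflexive (axiom T): no — w3 is not related to itself.
So F validates K, D, KD45; S5 would additionally require R to be reflexive. The strongest is KD45.

KD45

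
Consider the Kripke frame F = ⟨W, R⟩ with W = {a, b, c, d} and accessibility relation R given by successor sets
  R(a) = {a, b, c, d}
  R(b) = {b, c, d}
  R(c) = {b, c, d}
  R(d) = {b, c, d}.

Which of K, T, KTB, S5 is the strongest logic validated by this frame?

T

Reflexive (axiom T): yes — every world is R-related to itself.
Symmetric (axiom B): no — a R b but not b R a.
Euclidean (axiom 5): no — a R b and a R a, but not b R a.
So F validates K, T; KTB would additionally require R to be symmetric. The strongest is T.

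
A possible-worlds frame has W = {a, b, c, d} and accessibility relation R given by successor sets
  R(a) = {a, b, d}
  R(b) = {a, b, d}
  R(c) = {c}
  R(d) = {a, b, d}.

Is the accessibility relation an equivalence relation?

Yes

Reflexive: yes — every world is R-related to itself.
Symmetric: yes — every pair in R has its reverse in R.
Transitive: yes — every two-step R-path is closed by a direct edge.
So R is an equivalence relation.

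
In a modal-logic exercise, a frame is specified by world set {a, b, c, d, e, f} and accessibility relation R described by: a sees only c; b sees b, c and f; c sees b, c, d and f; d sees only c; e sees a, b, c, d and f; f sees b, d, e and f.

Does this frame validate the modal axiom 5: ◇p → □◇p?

Axiom 5 corresponds to the accessibility relation being Euclidean.
Euclidean: no — b R f and b R c, but not f R c.

No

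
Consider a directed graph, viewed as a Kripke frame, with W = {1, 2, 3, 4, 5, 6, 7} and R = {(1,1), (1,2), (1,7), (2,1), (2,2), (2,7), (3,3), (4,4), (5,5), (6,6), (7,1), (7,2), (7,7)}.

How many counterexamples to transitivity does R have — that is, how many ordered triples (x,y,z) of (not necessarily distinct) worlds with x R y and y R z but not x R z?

0

R is transitive; there are no such tuples.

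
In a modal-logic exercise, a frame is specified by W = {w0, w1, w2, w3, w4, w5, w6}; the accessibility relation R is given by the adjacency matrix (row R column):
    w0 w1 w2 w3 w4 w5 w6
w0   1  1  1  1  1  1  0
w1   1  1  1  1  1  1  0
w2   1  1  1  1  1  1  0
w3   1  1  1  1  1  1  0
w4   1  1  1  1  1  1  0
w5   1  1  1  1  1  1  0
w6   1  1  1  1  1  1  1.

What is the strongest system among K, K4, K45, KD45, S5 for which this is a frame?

Transitive (axiom 4): yes — every two-step R-path is closed by a direct edge.
Euclidean (axiom 5): no — w6 R w0 and w6 R w6, but not w0 R w6.
Serial (axiom D): yes — every world has a successor (e.g. w0 R w0).
Reflexive (axiom T): yes — every world is R-related to itself.
So F validates K, K4; K45 would additionally require R to be Euclidean. The strongest is K4.

K4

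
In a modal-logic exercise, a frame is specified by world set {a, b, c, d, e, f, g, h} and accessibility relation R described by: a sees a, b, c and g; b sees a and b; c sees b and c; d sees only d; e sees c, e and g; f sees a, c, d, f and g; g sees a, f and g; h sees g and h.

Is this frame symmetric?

Symmetric: no — a R c but not c R a.

No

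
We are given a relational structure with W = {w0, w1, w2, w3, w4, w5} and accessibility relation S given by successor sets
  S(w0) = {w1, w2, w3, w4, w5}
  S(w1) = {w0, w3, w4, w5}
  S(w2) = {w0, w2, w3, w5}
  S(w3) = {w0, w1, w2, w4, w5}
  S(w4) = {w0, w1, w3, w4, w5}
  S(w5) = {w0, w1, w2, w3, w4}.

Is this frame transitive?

No

Transitive: no — w1 S w0 and w0 S w2, but not w1 S w2.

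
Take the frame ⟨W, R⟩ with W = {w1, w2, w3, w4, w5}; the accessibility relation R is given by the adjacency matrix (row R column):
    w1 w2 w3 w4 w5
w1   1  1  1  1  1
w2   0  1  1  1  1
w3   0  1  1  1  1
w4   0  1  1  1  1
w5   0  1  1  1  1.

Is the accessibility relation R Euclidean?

No

Euclidean: no — w1 R w2 and w1 R w1, but not w2 R w1.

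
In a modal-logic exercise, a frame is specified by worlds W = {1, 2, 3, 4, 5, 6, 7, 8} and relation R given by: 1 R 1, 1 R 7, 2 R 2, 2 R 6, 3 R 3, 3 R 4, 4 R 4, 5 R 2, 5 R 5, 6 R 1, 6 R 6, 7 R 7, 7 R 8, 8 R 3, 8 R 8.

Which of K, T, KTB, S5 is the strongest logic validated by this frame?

T

Reflexive (axiom T): yes — every world is R-related to itself.
Symmetric (axiom B): no — 1 R 7 but not 7 R 1.
Euclidean (axiom 5): no — 1 R 7 and 1 R 1, but not 7 R 1.
So F validates K, T; KTB would additionally require R to be symmetric. The strongest is T.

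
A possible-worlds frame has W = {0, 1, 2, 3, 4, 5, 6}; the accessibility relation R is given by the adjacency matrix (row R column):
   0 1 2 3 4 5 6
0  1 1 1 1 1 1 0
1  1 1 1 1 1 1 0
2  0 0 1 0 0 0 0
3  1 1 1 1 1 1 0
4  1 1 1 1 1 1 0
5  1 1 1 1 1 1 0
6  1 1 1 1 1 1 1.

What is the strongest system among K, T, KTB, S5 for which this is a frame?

T

Reflexive (axiom T): yes — every world is R-related to itself.
Symmetric (axiom B): no — 0 R 2 but not 2 R 0.
Euclidean (axiom 5): no — 0 R 2 and 0 R 1, but not 2 R 1.
So F validates K, T; KTB would additionally require R to be symmetric. The strongest is T.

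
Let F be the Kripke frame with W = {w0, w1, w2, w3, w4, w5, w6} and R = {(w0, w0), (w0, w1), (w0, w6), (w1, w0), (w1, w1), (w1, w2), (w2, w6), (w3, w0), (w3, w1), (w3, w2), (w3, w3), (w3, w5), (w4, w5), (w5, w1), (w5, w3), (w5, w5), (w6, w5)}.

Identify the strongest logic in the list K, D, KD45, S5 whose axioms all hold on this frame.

Serial (axiom D): yes — every world has a successor (e.g. w0 R w0).
Euclidean (axiom 5): no — w0 R w1 and w0 R w6, but not w1 R w6.
Transitive (axiom 4): no — w0 R w1 and w1 R w2, but not w0 R w2.
Reflexive (axiom T): no — w2 is not related to itself.
So F validates K, D; KD45 would additionally require R to be Euclidean and transitive. The strongest is D.

D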